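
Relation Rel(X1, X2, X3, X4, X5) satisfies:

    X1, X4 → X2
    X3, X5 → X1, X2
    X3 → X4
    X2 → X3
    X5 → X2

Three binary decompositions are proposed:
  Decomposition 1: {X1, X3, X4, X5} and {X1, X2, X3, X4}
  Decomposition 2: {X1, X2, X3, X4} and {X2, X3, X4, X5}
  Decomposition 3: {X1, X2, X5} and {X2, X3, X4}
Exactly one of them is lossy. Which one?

Decomposition 1: common = {X1, X3, X4}, closure = {X1, X2, X3, X4} → lossless.
Decomposition 2: common = {X2, X3, X4}, closure = {X2, X3, X4} → lossy.
Decomposition 3: common = {X2}, closure = {X2, X3, X4} → lossless.

Decomposition 2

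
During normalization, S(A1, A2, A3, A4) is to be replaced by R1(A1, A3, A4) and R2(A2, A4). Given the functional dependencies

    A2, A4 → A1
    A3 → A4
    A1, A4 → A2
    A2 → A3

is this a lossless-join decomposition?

No

Common attributes: R1 ∩ R2 = {A4}.
No dependency enlarges {A4}, so (A4)⁺ = {A4}.
The closure contains neither all of R1 = {A1, A3, A4} nor all of R2 = {A2, A4}, so the common attributes are not a superkey of either fragment. The join is lossy.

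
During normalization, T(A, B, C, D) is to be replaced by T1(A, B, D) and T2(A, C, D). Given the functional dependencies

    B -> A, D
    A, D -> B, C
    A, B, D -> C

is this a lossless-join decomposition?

Yes

Common attributes: T1 ∩ T2 = {A, D}.
Closure of {A, D}: A, D → B, C applies, adding B, C. So (A, D)⁺ = {A, B, C, D}.
This closure contains every attribute of T1, so T1 ∩ T2 → T1. The join is lossless.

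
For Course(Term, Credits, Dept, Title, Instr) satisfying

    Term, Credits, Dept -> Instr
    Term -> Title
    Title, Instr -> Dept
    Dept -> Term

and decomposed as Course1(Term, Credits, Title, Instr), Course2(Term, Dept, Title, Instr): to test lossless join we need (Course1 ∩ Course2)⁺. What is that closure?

Course1 ∩ Course2 = {Term, Title, Instr}.
Title, Instr → Dept applies, adding Dept
Closure: {Term, Dept, Title, Instr}.

Term, Dept, Title, Instr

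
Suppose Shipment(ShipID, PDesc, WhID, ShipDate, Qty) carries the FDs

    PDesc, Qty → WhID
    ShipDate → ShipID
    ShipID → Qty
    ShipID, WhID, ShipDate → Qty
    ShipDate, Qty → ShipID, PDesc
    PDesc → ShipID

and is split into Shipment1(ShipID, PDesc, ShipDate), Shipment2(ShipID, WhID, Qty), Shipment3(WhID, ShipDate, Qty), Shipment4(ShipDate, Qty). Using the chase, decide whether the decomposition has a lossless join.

Chase test. Columns are ShipID, PDesc, WhID, ShipDate, Qty; row i has aⱼ where attribute j ∈ Shipmenti, else bᵢⱼ.
Initial tableau (one row per fragment):
  row 1: a1 a2 b13 a4 b15
  row 2: a1 b22 a3 b24 a5
  row 3: b31 b32 a3 a4 a5
  row 4: b41 b42 b43 a4 a5
Rows 1 and 3 agree on ShipDate; apply ShipDate→ShipID and equate their ShipID entries.
Rows 1 and 4 agree on ShipDate; apply ShipDate→ShipID and equate their ShipID entries.
Rows 1 and 2 agree on ShipID; apply ShipID→Qty and equate their Qty entries.
Rows 1 and 3 agree on ShipDate, Qty; apply ShipDate, Qty→ShipID, PDesc and equate their ShipID, PDesc entries.
Rows 1 and 4 agree on ShipDate, Qty; apply ShipDate, Qty→ShipID, PDesc and equate their ShipID, PDesc entries.
Rows 1 and 3 agree on PDesc, Qty; apply PDesc, Qty→WhID and equate their WhID entries.
Rows 1 and 4 agree on PDesc, Qty; apply PDesc, Qty→WhID and equate their WhID entries.
Row 1 is now all distinguished symbols — the join is lossless.

Yes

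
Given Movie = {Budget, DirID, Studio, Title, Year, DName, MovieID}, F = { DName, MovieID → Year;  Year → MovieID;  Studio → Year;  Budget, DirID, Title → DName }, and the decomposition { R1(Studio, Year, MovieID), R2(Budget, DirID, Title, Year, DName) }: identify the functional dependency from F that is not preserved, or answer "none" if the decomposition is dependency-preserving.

Check DName, MovieID → Year: no single fragment contains all of {Year, DName, MovieID}, and the restricted closure of {DName, MovieID} across the fragments never reaches {Year}.
Year → MovieID is preserved.
Studio → Year is preserved.
Budget, DirID, Title → DName is preserved.

DName, MovieID → Year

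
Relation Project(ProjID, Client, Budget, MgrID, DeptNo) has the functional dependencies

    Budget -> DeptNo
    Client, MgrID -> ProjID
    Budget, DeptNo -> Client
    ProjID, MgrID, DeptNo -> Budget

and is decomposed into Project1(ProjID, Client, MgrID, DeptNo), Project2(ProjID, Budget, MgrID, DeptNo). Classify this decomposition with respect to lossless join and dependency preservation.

Lossless test: (ProjID, MgrID, DeptNo)⁺ = {ProjID, Client, Budget, MgrID, DeptNo}, which contains all of one fragment — lossless.
Dependency preservation: the restricted closure of {Budget, DeptNo} across the fragments never reaches {Client}, so Budget, DeptNo → Client cannot be enforced without a join — not preserved.

lossless but not dependency-preserving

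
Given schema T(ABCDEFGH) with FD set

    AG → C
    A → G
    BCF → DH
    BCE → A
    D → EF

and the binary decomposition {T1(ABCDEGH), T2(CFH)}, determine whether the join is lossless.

No

Common attributes: T1 ∩ T2 = {CH}.
No dependency enlarges {CH}, so (CH)⁺ = {CH}.
The closure contains neither all of T1 = {ABCDEGH} nor all of T2 = {CFH}, so the common attributes are not a superkey of either fragment. The join is lossy.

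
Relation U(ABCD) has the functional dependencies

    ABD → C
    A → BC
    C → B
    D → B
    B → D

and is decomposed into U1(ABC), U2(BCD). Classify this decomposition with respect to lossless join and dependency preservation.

lossless and dependency-preserving

Lossless test: (BC)⁺ = {BCD}, which contains all of one fragment — lossless.
Dependency preservation: ABD → C is not contained in any single fragment, but the restricted closure of its left-hand side across the fragments still reaches the right-hand side; the remaining FDs each lie inside some fragment. All dependencies are preserved.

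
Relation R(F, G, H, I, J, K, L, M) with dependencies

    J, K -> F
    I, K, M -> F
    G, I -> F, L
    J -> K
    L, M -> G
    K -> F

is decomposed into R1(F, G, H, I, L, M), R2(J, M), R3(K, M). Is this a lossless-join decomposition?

Chase test. Columns are F, G, H, I, J, K, L, M; row i has aⱼ where attribute j ∈ Ri, else bᵢⱼ.
Initial tableau (one row per fragment):
  row 1: a1 a2 a3 a4 b15 b16 a7 a8
  row 2: b21 b22 b23 b24 a5 b26 b27 a8
  row 3: b31 b32 b33 b34 b35 a6 b37 a8
No row becomes fully distinguished — the join is lossy.

No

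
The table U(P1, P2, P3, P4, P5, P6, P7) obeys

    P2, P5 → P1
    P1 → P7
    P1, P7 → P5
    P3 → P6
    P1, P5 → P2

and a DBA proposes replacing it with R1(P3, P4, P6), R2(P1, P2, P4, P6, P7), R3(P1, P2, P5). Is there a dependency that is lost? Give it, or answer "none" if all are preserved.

none

P2, P5 → P1 lies within R3.
P1 → P7 lies within R2.
P1, P7 → P5: restricted closure across fragments reaches P5.
P3 → P6 lies within R1.
P1, P5 → P2 lies within R3.
Every dependency is enforceable on the fragments, so the decomposition is dependency-preserving.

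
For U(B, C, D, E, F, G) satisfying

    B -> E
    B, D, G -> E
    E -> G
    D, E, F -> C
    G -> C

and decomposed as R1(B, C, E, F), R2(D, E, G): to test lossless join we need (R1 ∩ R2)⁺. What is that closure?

R1 ∩ R2 = {E}.
E → G applies, adding G
G → C applies, adding C
Closure: {C, E, G}.

C, E, G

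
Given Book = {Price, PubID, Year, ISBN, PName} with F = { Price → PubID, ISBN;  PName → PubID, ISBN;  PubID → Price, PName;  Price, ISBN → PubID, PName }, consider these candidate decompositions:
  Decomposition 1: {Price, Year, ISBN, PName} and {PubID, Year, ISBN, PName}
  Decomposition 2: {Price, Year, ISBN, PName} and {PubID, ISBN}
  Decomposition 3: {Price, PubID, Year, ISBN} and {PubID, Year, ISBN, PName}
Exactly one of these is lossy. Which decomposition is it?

Decomposition 1: common = {Year, ISBN, PName}, closure = {Price, PubID, Year, ISBN, PName} → lossless.
Decomposition 2: common = {ISBN}, closure = {ISBN} → lossy.
Decomposition 3: common = {PubID, Year, ISBN}, closure = {Price, PubID, Year, ISBN, PName} → lossless.

Decomposition 2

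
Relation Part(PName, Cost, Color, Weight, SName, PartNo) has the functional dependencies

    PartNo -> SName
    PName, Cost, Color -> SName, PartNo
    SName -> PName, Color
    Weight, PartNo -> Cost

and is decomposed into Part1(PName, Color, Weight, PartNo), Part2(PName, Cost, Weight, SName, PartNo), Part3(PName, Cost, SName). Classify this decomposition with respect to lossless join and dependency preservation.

lossless but not dependency-preserving

Lossless test (chase): Rows 1 and 2 agree on PartNo; apply PartNo→SName and equate their SName entries. Rows 1 and 2 agree on SName; apply SName→PName, Color and equate their PName, Color entries. Rows 1 and 3 agree on SName; apply SName→PName, Color and equate their PName, Color entries. Rows 1 and 2 agree on Weight, PartNo; apply Weight, PartNo→Cost and equate their Cost entries. Rows 1 and 3 agree on PName, Cost, Color; apply PName, Cost, Color→SName, PartNo and equate their SName, PartNo entries. Row 1 is now all distinguished symbols — the join is lossless.
Dependency preservation: the restricted closure of {PName, Cost, Color} across the fragments never reaches {SName, PartNo}, so PName, Cost, Color → SName, PartNo cannot be enforced without a join — not preserved.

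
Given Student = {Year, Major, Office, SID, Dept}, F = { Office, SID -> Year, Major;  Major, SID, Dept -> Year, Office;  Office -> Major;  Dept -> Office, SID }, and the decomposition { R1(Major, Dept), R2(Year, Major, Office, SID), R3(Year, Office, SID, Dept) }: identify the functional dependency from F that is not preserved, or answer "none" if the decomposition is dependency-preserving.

Office, SID → Year, Major lies within R2.
Major, SID, Dept → Year, Office: restricted closure across fragments reaches Year, Office.
Office → Major lies within R2.
Dept → Office, SID lies within R3.
Every dependency is enforceable on the fragments, so the decomposition is dependency-preserving.

none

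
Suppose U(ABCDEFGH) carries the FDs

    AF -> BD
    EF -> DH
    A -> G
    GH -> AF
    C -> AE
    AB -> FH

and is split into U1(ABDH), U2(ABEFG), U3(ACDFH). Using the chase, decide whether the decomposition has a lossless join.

Chase test. Columns are ABCDEFGH; row i has aⱼ where attribute j ∈ Ui, else bᵢⱼ.
Initial tableau (one row per fragment):
  row 1: a1 a2 b13 a4 b15 b16 b17 a8
  row 2: a1 a2 b23 b24 a5 a6 a7 b28
  row 3: a1 b32 a3 a4 b35 a6 b37 a8
Rows 2 and 3 agree on AF; apply AF→BD and equate their BD entries.
Rows 1 and 2 agree on A; apply A→G and equate their G entries.
Rows 1 and 3 agree on A; apply A→G and equate their G entries.
Rows 1 and 3 agree on GH; apply GH→AF and equate their AF entries.
Rows 1 and 2 agree on AB; apply AB→FH and equate their FH entries.
No row becomes fully distinguished — the join is lossy.

No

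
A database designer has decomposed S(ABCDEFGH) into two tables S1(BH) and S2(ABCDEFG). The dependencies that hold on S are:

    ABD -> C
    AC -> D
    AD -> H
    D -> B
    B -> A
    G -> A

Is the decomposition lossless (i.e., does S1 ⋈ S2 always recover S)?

No

Common attributes: S1 ∩ S2 = {B}.
Closure of {B}: B → A applies, adding A. So (B)⁺ = {AB}.
The closure contains neither all of S1 = {BH} nor all of S2 = {ABCDEFG}, so the common attributes are not a superkey of either fragment. The join is lossy.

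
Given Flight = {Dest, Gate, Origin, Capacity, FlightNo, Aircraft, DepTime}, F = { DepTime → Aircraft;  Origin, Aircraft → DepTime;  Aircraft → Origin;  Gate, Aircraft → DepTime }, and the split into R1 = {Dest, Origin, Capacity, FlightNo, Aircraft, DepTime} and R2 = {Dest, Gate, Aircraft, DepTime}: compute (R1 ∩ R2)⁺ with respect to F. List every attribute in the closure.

R1 ∩ R2 = {Dest, Aircraft, DepTime}.
Aircraft → Origin applies, adding Origin
Closure: {Dest, Origin, Aircraft, DepTime}.

Dest, Origin, Aircraft, DepTime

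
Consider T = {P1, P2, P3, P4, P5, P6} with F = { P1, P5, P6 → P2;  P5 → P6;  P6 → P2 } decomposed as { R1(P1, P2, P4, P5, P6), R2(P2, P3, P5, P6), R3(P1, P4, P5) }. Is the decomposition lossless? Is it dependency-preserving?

Lossless test (chase): Rows 1 and 3 agree on P5; apply P5→P6 and equate their P6 entries. Rows 1 and 3 agree on P6; apply P6→P2 and equate their P2 entries. No row becomes fully distinguished — the join is lossy.
Dependency preservation: every FD's attributes lie within a single fragment, so each can be enforced locally — preserved.

lossy but dependency-preserving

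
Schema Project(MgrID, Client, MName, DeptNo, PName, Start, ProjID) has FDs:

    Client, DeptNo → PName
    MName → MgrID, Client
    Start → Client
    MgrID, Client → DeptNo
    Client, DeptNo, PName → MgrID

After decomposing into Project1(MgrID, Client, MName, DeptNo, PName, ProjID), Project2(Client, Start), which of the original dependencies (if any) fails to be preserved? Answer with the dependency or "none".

Client, DeptNo → PName lies within Project1.
MName → MgrID, Client lies within Project1.
Start → Client lies within Project2.
MgrID, Client → DeptNo lies within Project1.
Client, DeptNo, PName → MgrID lies within Project1.
Every dependency is enforceable on the fragments, so the decomposition is dependency-preserving.

none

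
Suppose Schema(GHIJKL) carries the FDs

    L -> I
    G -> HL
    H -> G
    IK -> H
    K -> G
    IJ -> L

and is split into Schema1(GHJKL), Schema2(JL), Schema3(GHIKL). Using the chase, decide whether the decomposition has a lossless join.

Chase test. Columns are GHIJKL; row i has aⱼ where attribute j ∈ Schemai, else bᵢⱼ.
Initial tableau (one row per fragment):
  row 1: a1 a2 b13 a4 a5 a6
  row 2: b21 b22 b23 a4 b25 a6
  row 3: a1 a2 a3 b34 a5 a6
Rows 1 and 2 agree on L; apply L→I and equate their I entries.
Rows 1 and 3 agree on L; apply L→I and equate their I entries.
Row 1 is now all distinguished symbols — the join is lossless.

Yes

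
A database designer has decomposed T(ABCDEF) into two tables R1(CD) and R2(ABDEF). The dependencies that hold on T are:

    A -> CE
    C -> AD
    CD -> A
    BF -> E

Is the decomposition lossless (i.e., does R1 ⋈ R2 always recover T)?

Common attributes: R1 ∩ R2 = {D}.
No dependency enlarges {D}, so (D)⁺ = {D}.
The closure contains neither all of R1 = {CD} nor all of R2 = {ABDEF}, so the common attributes are not a superkey of either fragment. The join is lossy.

No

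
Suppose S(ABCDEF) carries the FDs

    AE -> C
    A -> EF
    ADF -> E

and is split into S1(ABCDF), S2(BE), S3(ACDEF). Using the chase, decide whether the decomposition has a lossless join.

Yes

Chase test. Columns are ABCDEF; row i has aⱼ where attribute j ∈ Si, else bᵢⱼ.
Initial tableau (one row per fragment):
  row 1: a1 a2 a3 a4 b15 a6
  row 2: b21 a2 b23 b24 a5 b26
  row 3: a1 b32 a3 a4 a5 a6
Rows 1 and 3 agree on A; apply A→EF and equate their EF entries.
Row 1 is now all distinguished symbols — the join is lossless.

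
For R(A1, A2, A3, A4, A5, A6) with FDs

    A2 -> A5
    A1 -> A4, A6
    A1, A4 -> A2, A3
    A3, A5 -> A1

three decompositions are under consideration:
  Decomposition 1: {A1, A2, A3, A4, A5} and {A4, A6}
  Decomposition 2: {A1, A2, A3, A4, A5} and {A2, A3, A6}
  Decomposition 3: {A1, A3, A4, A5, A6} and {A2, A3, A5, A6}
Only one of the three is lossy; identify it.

Decomposition 1: common = {A4}, closure = {A4} → lossy.
Decomposition 2: common = {A2, A3}, closure = {A1, A2, A3, A4, A5, A6} → lossless.
Decomposition 3: common = {A3, A5, A6}, closure = {A1, A2, A3, A4, A5, A6} → lossless.

Decomposition 1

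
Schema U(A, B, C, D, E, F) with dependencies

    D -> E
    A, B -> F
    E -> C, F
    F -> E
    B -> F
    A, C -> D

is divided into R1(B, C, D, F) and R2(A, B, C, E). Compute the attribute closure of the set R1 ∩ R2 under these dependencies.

B, C, E, F

R1 ∩ R2 = {B, C}.
B → F applies, adding F
F → E applies, adding E
Closure: {B, C, E, F}.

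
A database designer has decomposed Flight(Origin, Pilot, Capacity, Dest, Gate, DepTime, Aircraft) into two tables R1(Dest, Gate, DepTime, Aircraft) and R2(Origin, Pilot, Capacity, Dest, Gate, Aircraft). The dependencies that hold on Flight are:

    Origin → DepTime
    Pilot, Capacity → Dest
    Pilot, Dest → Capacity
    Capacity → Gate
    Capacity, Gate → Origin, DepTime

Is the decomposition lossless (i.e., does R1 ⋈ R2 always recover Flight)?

Common attributes: R1 ∩ R2 = {Dest, Gate, Aircraft}.
No dependency enlarges {Dest, Gate, Aircraft}, so (Dest, Gate, Aircraft)⁺ = {Dest, Gate, Aircraft}.
The closure contains neither all of R1 = {Dest, Gate, DepTime, Aircraft} nor all of R2 = {Origin, Pilot, Capacity, Dest, Gate, Aircraft}, so the common attributes are not a superkey of either fragment. The join is lossy.

No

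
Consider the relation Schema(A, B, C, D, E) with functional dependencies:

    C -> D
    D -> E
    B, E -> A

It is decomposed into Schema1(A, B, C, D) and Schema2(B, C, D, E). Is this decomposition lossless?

Yes

Common attributes: Schema1 ∩ Schema2 = {B, C, D}.
Closure of {B, C, D}: D → E applies, adding E; B, E → A applies, adding A. So (B, C, D)⁺ = {A, B, C, D, E}.
This closure contains every attribute of Schema1, so Schema1 ∩ Schema2 → Schema1. The join is lossless.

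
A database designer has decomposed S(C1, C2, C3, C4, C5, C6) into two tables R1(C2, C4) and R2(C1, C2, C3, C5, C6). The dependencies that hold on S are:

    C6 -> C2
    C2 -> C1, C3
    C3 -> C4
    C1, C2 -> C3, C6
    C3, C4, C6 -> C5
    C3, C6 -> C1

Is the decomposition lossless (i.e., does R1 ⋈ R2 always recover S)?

Yes

Common attributes: R1 ∩ R2 = {C2}.
Closure of {C2}: C2 → C1, C3 applies, adding C1, C3; C3 → C4 applies, adding C4; C1, C2 → C3, C6 applies, adding C6; C3, C4, C6 → C5 applies, adding C5. So (C2)⁺ = {C1, C2, C3, C4, C5, C6}.
This closure contains every attribute of R1, so R1 ∩ R2 → R1. The join is lossless.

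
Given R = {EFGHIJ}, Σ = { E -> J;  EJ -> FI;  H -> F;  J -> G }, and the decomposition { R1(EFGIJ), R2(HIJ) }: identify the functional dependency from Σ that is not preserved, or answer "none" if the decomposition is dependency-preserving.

H -> F

Check H → F: no single fragment contains all of {FH}, and the restricted closure of {H} across the fragments never reaches {F}.
E → J is preserved.
EJ → FI is preserved.
J → G is preserved.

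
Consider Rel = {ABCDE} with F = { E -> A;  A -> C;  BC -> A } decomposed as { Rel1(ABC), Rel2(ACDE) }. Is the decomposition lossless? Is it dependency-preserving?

Lossless test: (AC)⁺ = {AC}, which is a superkey of neither fragment — lossy.
Dependency preservation: every FD's attributes lie within a single fragment, so each can be enforced locally — preserved.

lossy but dependency-preserving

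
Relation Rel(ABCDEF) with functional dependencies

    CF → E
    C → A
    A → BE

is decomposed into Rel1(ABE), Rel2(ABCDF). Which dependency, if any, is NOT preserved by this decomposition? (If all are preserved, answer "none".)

none

CF → E: restricted closure across fragments reaches E.
C → A lies within Rel2.
A → BE lies within Rel1.
Every dependency is enforceable on the fragments, so the decomposition is dependency-preserving.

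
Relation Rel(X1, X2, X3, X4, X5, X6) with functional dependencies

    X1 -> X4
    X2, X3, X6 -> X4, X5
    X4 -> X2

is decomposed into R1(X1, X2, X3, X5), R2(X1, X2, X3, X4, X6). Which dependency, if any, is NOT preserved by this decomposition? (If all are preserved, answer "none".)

X2, X3, X6 -> X4, X5

Check X2, X3, X6 → X4, X5: no single fragment contains all of {X2, X3, X4, X5, X6}, and the restricted closure of {X2, X3, X6} across the fragments never reaches {X4, X5}.
X1 → X4 is preserved.
X4 → X2 is preserved.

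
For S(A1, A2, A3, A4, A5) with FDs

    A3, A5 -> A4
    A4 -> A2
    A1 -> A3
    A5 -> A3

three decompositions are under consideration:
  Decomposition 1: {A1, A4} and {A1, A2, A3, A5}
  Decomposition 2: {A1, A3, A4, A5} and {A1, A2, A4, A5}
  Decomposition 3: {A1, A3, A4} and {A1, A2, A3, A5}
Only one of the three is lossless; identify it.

Decomposition 2

Decomposition 1: common = {A1}, closure = {A1, A3} → lossy.
Decomposition 2: common = {A1, A4, A5}, closure = {A1, A2, A3, A4, A5} → lossless.
Decomposition 3: common = {A1, A3}, closure = {A1, A3} → lossy.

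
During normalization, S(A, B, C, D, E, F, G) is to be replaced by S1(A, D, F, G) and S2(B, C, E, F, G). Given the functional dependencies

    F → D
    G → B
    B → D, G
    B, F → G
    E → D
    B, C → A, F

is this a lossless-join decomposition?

Common attributes: S1 ∩ S2 = {F, G}.
Closure of {F, G}: F → D applies, adding D; G → B applies, adding B. So (F, G)⁺ = {B, D, F, G}.
The closure contains neither all of S1 = {A, D, F, G} nor all of S2 = {B, C, E, F, G}, so the common attributes are not a superkey of either fragment. The join is lossy.

No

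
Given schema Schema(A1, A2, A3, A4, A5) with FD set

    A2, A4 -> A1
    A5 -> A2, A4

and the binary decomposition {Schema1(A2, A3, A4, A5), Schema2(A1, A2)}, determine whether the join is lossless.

Common attributes: Schema1 ∩ Schema2 = {A2}.
No dependency enlarges {A2}, so (A2)⁺ = {A2}.
The closure contains neither all of Schema1 = {A2, A3, A4, A5} nor all of Schema2 = {A1, A2}, so the common attributes are not a superkey of either fragment. The join is lossy.

No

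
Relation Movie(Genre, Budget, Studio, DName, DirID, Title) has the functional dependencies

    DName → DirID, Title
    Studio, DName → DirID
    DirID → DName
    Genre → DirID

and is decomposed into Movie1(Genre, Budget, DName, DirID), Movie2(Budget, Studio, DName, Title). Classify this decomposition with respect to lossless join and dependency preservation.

lossy but dependency-preserving

Lossless test: (Budget, DName)⁺ = {Budget, DName, DirID, Title}, which is a superkey of neither fragment — lossy.
Dependency preservation: DName → DirID, Title; Studio, DName → DirID are not contained in any single fragment, but the restricted closure of each left-hand side across the fragments still reaches the right-hand side; the remaining FDs each lie inside some fragment. All dependencies are preserved.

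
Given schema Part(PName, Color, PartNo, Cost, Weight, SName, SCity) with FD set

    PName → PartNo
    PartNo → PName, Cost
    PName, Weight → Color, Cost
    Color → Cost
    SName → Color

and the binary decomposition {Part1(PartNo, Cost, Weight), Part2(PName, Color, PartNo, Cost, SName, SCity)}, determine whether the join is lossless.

Common attributes: Part1 ∩ Part2 = {PartNo, Cost}.
Closure of {PartNo, Cost}: PartNo → PName, Cost applies, adding PName. So (PartNo, Cost)⁺ = {PName, PartNo, Cost}.
The closure contains neither all of Part1 = {PartNo, Cost, Weight} nor all of Part2 = {PName, Color, PartNo, Cost, SName, SCity}, so the common attributes are not a superkey of either fragment. The join is lossy.

No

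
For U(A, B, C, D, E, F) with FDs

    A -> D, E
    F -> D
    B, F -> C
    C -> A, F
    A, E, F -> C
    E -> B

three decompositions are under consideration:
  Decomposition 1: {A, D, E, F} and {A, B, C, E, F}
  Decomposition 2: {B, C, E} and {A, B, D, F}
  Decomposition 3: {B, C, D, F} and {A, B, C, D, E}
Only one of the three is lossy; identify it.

Decomposition 2

Decomposition 1: common = {A, E, F}, closure = {A, B, C, D, E, F} → lossless.
Decomposition 2: common = {B}, closure = {B} → lossy.
Decomposition 3: common = {B, C, D}, closure = {A, B, C, D, E, F} → lossless.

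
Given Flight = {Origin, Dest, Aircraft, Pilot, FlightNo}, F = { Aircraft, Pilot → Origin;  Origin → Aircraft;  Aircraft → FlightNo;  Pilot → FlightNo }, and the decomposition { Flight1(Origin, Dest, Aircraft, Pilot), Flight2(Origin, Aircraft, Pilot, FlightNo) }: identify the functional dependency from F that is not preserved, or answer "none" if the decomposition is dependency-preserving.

none

Aircraft, Pilot → Origin lies within Flight1.
Origin → Aircraft lies within Flight1.
Aircraft → FlightNo lies within Flight2.
Pilot → FlightNo lies within Flight2.
Every dependency is enforceable on the fragments, so the decomposition is dependency-preserving.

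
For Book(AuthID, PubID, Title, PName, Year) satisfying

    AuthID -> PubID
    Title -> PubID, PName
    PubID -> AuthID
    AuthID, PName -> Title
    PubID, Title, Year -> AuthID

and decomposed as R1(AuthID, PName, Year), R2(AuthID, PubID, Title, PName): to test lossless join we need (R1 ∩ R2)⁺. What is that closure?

R1 ∩ R2 = {AuthID, PName}.
AuthID → PubID applies, adding PubID
AuthID, PName → Title applies, adding Title
Closure: {AuthID, PubID, Title, PName}.

AuthID, PubID, Title, PName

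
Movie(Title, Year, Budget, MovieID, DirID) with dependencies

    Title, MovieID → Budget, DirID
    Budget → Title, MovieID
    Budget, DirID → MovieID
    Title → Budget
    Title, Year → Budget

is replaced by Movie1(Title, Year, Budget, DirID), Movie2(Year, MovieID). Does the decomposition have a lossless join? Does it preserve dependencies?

lossy and not dependency-preserving

Lossless test: (Year)⁺ = {Year}, which is a superkey of neither fragment — lossy.
Dependency preservation: the restricted closure of {Budget} across the fragments never reaches {Title, MovieID}, so Budget → Title, MovieID cannot be enforced without a join — not preserved.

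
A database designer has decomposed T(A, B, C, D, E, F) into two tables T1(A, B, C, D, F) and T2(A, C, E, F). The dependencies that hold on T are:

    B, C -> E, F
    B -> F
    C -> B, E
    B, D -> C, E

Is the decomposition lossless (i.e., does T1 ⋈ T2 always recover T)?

Yes

Common attributes: T1 ∩ T2 = {A, C, F}.
Closure of {A, C, F}: C → B, E applies, adding B, E. So (A, C, F)⁺ = {A, B, C, E, F}.
This closure contains every attribute of T2, so T1 ∩ T2 → T2. The join is lossless.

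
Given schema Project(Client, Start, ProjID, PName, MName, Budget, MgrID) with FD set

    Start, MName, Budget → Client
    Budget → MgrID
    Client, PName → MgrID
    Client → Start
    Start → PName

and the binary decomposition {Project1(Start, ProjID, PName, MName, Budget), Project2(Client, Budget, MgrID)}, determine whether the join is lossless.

Common attributes: Project1 ∩ Project2 = {Budget}.
Closure of {Budget}: Budget → MgrID applies, adding MgrID. So (Budget)⁺ = {Budget, MgrID}.
The closure contains neither all of Project1 = {Start, ProjID, PName, MName, Budget} nor all of Project2 = {Client, Budget, MgrID}, so the common attributes are not a superkey of either fragment. The join is lossy.

No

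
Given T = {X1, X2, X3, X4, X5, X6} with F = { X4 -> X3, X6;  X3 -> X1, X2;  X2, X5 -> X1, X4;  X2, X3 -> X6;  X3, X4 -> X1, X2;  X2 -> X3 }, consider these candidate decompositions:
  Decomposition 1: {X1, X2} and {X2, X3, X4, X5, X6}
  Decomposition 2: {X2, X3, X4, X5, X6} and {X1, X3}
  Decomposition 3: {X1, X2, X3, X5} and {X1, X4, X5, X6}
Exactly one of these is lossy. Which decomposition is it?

Decomposition 3

Decomposition 1: common = {X2}, closure = {X1, X2, X3, X6} → lossless.
Decomposition 2: common = {X3}, closure = {X1, X2, X3, X6} → lossless.
Decomposition 3: common = {X1, X5}, closure = {X1, X5} → lossy.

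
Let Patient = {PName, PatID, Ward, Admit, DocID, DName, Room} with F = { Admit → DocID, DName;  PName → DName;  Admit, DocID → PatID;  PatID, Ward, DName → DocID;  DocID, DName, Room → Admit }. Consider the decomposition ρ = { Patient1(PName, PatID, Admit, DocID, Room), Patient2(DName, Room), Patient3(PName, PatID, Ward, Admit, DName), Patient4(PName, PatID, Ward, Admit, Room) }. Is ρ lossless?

Chase test. Columns are PName, PatID, Ward, Admit, DocID, DName, Room; row i has aⱼ where attribute j ∈ Patienti, else bᵢⱼ.
Initial tableau (one row per fragment):
  row 1: a1 a2 b13 a4 a5 b16 a7
  row 2: b21 b22 b23 b24 b25 a6 a7
  row 3: a1 a2 a3 a4 b35 a6 b37
  row 4: a1 a2 a3 a4 b45 b46 a7
Rows 1 and 3 agree on Admit; apply Admit→DocID, DName and equate their DocID, DName entries.
Rows 1 and 4 agree on Admit; apply Admit→DocID, DName and equate their DocID, DName entries.
Row 4 is now all distinguished symbols — the join is lossless.

Yes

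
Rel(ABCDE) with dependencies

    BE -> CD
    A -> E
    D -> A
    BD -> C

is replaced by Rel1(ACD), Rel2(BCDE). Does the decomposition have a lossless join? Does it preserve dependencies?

Lossless test: (CD)⁺ = {ACDE}, which contains all of one fragment — lossless.
Dependency preservation: the restricted closure of {A} across the fragments never reaches {E}, so A → E cannot be enforced without a join — not preserved.

lossless but not dependency-preserving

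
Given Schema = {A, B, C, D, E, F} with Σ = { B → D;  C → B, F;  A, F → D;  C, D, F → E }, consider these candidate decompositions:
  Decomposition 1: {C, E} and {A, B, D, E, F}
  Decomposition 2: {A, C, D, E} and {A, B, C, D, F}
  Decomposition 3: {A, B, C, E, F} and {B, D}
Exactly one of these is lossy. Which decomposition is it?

Decomposition 1: common = {E}, closure = {E} → lossy.
Decomposition 2: common = {A, C, D}, closure = {A, B, C, D, E, F} → lossless.
Decomposition 3: common = {B}, closure = {B, D} → lossless.

Decomposition 1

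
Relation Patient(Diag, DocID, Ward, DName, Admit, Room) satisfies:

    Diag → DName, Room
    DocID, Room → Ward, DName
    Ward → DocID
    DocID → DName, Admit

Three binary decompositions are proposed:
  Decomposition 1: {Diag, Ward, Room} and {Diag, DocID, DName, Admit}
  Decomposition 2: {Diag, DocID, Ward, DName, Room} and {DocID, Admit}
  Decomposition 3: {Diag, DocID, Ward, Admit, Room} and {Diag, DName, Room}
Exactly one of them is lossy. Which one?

Decomposition 1

Decomposition 1: common = {Diag}, closure = {Diag, DName, Room} → lossy.
Decomposition 2: common = {DocID}, closure = {DocID, DName, Admit} → lossless.
Decomposition 3: common = {Diag, Room}, closure = {Diag, DName, Room} → lossless.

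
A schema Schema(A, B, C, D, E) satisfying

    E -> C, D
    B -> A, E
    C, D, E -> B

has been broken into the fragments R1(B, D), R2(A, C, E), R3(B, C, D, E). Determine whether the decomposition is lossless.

Chase test. Columns are A, B, C, D, E; row i has aⱼ where attribute j ∈ Ri, else bᵢⱼ.
Initial tableau (one row per fragment):
  row 1: b11 a2 b13 a4 b15
  row 2: a1 b22 a3 b24 a5
  row 3: b31 a2 a3 a4 a5
Rows 2 and 3 agree on E; apply E→C, D and equate their C, D entries.
Rows 1 and 3 agree on B; apply B→A, E and equate their A, E entries.
Rows 2 and 3 agree on C, D, E; apply C, D, E→B and equate their B entries.
Rows 1 and 2 agree on E; apply E→C, D and equate their C, D entries.
Rows 1 and 2 agree on B; apply B→A, E and equate their A, E entries.
Row 1 is now all distinguished symbols — the join is lossless.

Yes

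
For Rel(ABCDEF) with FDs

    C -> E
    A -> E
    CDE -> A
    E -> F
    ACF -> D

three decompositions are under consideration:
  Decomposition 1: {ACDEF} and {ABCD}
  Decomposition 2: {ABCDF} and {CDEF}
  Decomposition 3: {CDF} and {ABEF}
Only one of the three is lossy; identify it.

Decomposition 1: common = {ACD}, closure = {ACDEF} → lossless.
Decomposition 2: common = {CDF}, closure = {ACDEF} → lossless.
Decomposition 3: common = {F}, closure = {F} → lossy.

Decomposition 3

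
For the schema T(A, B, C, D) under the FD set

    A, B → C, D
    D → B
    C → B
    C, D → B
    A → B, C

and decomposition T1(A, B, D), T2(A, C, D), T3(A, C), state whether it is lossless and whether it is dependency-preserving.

lossless but not dependency-preserving

Lossless test (chase): Rows 1 and 2 agree on D; apply D→B and equate their B entries. Rows 2 and 3 agree on C; apply C→B and equate their B entries. Rows 1 and 2 agree on A; apply A→B, C and equate their B, C entries. Rows 1 and 3 agree on A, B; apply A, B→C, D and equate their C, D entries. Row 1 is now all distinguished symbols — the join is lossless.
Dependency preservation: the restricted closure of {C} across the fragments never reaches {B}, so C → B cannot be enforced without a join — not preserved.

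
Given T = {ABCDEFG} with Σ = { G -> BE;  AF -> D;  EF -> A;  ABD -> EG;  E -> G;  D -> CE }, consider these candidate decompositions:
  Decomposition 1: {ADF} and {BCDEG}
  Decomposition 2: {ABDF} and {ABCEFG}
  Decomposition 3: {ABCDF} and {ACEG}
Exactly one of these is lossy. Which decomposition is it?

Decomposition 3

Decomposition 1: common = {D}, closure = {BCDEG} → lossless.
Decomposition 2: common = {ABF}, closure = {ABCDEFG} → lossless.
Decomposition 3: common = {AC}, closure = {AC} → lossy.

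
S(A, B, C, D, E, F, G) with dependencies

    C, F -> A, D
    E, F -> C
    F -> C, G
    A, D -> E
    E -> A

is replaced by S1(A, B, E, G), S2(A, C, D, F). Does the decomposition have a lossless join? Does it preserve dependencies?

Lossless test: (A)⁺ = {A}, which is a superkey of neither fragment — lossy.
Dependency preservation: the restricted closure of {F} across the fragments never reaches {C, G}, so F → C, G cannot be enforced without a join — not preserved.

lossy and not dependency-preserving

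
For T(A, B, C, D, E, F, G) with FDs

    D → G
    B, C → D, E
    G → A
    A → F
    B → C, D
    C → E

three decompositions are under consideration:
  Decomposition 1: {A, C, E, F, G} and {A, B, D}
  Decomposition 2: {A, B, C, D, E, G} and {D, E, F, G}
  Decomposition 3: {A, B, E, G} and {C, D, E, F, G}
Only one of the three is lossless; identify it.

Decomposition 2

Decomposition 1: common = {A}, closure = {A, F} → lossy.
Decomposition 2: common = {D, E, G}, closure = {A, D, E, F, G} → lossless.
Decomposition 3: common = {E, G}, closure = {A, E, F, G} → lossy.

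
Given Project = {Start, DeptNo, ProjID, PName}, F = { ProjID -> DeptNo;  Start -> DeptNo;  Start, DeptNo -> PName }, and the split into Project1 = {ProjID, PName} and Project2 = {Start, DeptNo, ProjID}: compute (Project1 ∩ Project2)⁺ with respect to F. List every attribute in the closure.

Project1 ∩ Project2 = {ProjID}.
ProjID → DeptNo applies, adding DeptNo
Closure: {DeptNo, ProjID}.

DeptNo, ProjID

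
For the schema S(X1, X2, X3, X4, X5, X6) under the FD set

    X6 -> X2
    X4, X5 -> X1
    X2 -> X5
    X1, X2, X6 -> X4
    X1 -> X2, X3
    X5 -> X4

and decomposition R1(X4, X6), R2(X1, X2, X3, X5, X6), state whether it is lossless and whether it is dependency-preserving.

Lossless test: (X6)⁺ = {X1, X2, X3, X4, X5, X6}, which contains all of one fragment — lossless.
Dependency preservation: the restricted closure of {X5} across the fragments never reaches {X4}, so X5 → X4 cannot be enforced without a join — not preserved.

lossless but not dependency-preserving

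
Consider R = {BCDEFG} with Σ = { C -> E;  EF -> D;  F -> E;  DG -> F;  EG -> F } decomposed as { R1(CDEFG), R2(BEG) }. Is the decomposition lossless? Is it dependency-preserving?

lossy but dependency-preserving

Lossless test: (EG)⁺ = {DEFG}, which is a superkey of neither fragment — lossy.
Dependency preservation: every FD's attributes lie within a single fragment, so each can be enforced locally — preserved.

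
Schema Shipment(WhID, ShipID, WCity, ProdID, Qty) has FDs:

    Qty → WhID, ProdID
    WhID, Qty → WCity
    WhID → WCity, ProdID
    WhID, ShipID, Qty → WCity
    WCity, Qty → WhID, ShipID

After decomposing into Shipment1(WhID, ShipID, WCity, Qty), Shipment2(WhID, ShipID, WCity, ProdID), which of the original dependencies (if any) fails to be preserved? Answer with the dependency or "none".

Qty → WhID, ProdID: restricted closure across fragments reaches WhID, ProdID.
WhID, Qty → WCity lies within Shipment1.
WhID → WCity, ProdID lies within Shipment2.
WhID, ShipID, Qty → WCity lies within Shipment1.
WCity, Qty → WhID, ShipID lies within Shipment1.
Every dependency is enforceable on the fragments, so the decomposition is dependency-preserving.

none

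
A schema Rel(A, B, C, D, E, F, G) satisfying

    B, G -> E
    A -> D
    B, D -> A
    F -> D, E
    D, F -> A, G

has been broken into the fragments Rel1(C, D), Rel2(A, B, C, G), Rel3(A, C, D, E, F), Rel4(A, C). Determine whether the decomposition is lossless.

Chase test. Columns are A, B, C, D, E, F, G; row i has aⱼ where attribute j ∈ Reli, else bᵢⱼ.
Initial tableau (one row per fragment):
  row 1: b11 b12 a3 a4 b15 b16 b17
  row 2: a1 a2 a3 b24 b25 b26 a7
  row 3: a1 b32 a3 a4 a5 a6 b37
  row 4: a1 b42 a3 b44 b45 b46 b47
Rows 2 and 3 agree on A; apply A→D and equate their D entries.
Rows 2 and 4 agree on A; apply A→D and equate their D entries.
No row becomes fully distinguished — the join is lossy.

No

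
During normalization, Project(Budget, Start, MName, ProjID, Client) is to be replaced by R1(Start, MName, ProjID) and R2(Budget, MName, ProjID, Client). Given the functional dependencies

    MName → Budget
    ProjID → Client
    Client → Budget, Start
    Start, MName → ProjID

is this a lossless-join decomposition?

Yes

Common attributes: R1 ∩ R2 = {MName, ProjID}.
Closure of {MName, ProjID}: MName → Budget applies, adding Budget; ProjID → Client applies, adding Client; Client → Budget, Start applies, adding Start. So (MName, ProjID)⁺ = {Budget, Start, MName, ProjID, Client}.
This closure contains every attribute of R1, so R1 ∩ R2 → R1. The join is lossless.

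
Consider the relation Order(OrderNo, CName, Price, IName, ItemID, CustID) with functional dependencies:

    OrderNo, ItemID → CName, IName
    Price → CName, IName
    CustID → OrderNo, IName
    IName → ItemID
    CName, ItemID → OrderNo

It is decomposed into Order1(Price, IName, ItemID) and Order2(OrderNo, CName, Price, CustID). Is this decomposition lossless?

Yes

Common attributes: Order1 ∩ Order2 = {Price}.
Closure of {Price}: Price → CName, IName applies, adding CName, IName; IName → ItemID applies, adding ItemID; CName, ItemID → OrderNo applies, adding OrderNo. So (Price)⁺ = {OrderNo, CName, Price, IName, ItemID}.
This closure contains every attribute of Order1, so Order1 ∩ Order2 → Order1. The join is lossless.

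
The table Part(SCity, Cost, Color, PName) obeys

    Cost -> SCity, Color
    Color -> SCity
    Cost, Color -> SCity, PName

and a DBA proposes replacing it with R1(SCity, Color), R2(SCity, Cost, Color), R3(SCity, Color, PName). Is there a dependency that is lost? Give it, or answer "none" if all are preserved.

Check Cost, Color → SCity, PName: no single fragment contains all of {SCity, Cost, Color, PName}, and the restricted closure of {Cost, Color} across the fragments never reaches {SCity, PName}.
Cost → SCity, Color is preserved.
Color → SCity is preserved.

Cost, Color -> SCity, PName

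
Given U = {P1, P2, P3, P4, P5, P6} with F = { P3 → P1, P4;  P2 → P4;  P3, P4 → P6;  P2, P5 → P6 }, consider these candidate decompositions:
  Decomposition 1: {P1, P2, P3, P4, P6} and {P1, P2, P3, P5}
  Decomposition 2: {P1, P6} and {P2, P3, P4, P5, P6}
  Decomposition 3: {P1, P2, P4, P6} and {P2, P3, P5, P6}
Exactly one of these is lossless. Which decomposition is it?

Decomposition 1

Decomposition 1: common = {P1, P2, P3}, closure = {P1, P2, P3, P4, P6} → lossless.
Decomposition 2: common = {P6}, closure = {P6} → lossy.
Decomposition 3: common = {P2, P6}, closure = {P2, P4, P6} → lossy.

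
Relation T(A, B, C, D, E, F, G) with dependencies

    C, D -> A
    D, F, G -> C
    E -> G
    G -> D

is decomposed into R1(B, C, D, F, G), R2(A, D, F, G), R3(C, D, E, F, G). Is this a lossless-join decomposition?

No

Chase test. Columns are A, B, C, D, E, F, G; row i has aⱼ where attribute j ∈ Ri, else bᵢⱼ.
Initial tableau (one row per fragment):
  row 1: b11 a2 a3 a4 b15 a6 a7
  row 2: a1 b22 b23 a4 b25 a6 a7
  row 3: b31 b32 a3 a4 a5 a6 a7
Rows 1 and 3 agree on C, D; apply C, D→A and equate their A entries.
Rows 1 and 2 agree on D, F, G; apply D, F, G→C and equate their C entries.
Rows 1 and 2 agree on C, D; apply C, D→A and equate their A entries.
No row becomes fully distinguished — the join is lossy.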